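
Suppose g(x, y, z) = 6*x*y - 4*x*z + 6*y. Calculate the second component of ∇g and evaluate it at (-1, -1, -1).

(∇g)_2 = ∂g/∂y = 6*x + 6
At (-1, -1, -1): 0.

0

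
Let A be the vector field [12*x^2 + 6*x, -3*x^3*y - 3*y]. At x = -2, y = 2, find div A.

-21

∂A₁/∂x = 24*x + 6
∂A₂/∂y = -3*x^3 - 3
∇·A = -3*x^3 + 24*x + 3
At (-2, 2): -21.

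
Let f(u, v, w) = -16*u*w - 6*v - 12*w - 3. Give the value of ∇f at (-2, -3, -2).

(32, -6, 20)

∂f/∂u = -16*w
∂f/∂v = -6
∂f/∂w = -16*u - 12
∇f = (-16*w, -6, -16*u - 12)
At (-2, -3, -2): (32, -6, 20).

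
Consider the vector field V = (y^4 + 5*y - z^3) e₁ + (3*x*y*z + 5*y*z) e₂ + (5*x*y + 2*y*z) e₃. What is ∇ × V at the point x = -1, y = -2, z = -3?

(-7, -17, 45)

(∇×V)₁ = ∂V₃/∂y − ∂V₂/∂z = -3*x*y + 5*x - 5*y + 2*z
(∇×V)₂ = ∂V₁/∂z − ∂V₃/∂x = -5*y - 3*z^2
(∇×V)₃ = ∂V₂/∂x − ∂V₁/∂y = -4*y^3 + 3*y*z - 5
∇×V = (-3*x*y + 5*x - 5*y + 2*z, -5*y - 3*z^2, -4*y^3 + 3*y*z - 5)
At (-1, -2, -3): (-7, -17, 45).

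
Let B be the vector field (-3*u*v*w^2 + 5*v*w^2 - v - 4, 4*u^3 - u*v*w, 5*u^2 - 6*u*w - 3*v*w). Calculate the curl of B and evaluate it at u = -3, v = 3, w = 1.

(-12, 120, 92)

(∇×B)₁ = ∂B₃/∂v − ∂B₂/∂w = u*v - 3*w
(∇×B)₂ = ∂B₁/∂w − ∂B₃/∂u = -6*u*v*w - 10*u + 10*v*w + 6*w
(∇×B)₃ = ∂B₂/∂u − ∂B₁/∂v = 12*u^2 + 3*u*w^2 - v*w - 5*w^2 + 1
∇×B = (u*v - 3*w, -6*u*v*w - 10*u + 10*v*w + 6*w, 12*u^2 + 3*u*w^2 - v*w - 5*w^2 + 1)
At (-3, 3, 1): (-12, 120, 92).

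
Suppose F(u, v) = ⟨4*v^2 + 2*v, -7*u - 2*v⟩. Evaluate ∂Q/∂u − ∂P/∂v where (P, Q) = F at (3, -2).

∂F₂/∂u = -7
∂F₁/∂v = 8*v + 2
Scalar curl = -8*v - 9
At (3, -2): 7.

7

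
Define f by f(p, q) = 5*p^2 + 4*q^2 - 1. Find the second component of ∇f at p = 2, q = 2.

(∇f)_2 = ∂f/∂q = 8*q
At (2, 2): 16.

16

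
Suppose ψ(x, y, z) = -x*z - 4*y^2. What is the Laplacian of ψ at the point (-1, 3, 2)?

-8

∂²ψ/∂x² = 0
∂²ψ/∂y² = -8
∂²ψ/∂z² = 0
∇²ψ = -8
At (-1, 3, 2): -8.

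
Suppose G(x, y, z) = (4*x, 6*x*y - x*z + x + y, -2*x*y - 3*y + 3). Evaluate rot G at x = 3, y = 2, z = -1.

(-6, 4, 14)

(∇×G)₁ = ∂G₃/∂y − ∂G₂/∂z = -x - 3
(∇×G)₂ = ∂G₁/∂z − ∂G₃/∂x = 2*y
(∇×G)₃ = ∂G₂/∂x − ∂G₁/∂y = 6*y - z + 1
∇×G = (-x - 3, 2*y, 6*y - z + 1)
At (3, 2, -1): (-6, 4, 14).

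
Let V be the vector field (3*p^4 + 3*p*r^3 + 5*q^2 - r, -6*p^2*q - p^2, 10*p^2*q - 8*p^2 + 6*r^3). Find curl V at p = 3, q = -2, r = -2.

(90, 275, 86)

(∇×V)₁ = ∂V₃/∂q − ∂V₂/∂r = 10*p^2
(∇×V)₂ = ∂V₁/∂r − ∂V₃/∂p = -20*p*q + 9*p*r^2 + 16*p - 1
(∇×V)₃ = ∂V₂/∂p − ∂V₁/∂q = -12*p*q - 2*p - 10*q
∇×V = (10*p^2, -20*p*q + 9*p*r^2 + 16*p - 1, -12*p*q - 2*p - 10*q)
At (3, -2, -2): (90, 275, 86).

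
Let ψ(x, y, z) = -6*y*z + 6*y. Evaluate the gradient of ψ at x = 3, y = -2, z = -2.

∂ψ/∂x = 0
∂ψ/∂y = -6*z + 6
∂ψ/∂z = -6*y
∇ψ = (0, -6*z + 6, -6*y)
At (3, -2, -2): (0, 18, 12).

(0, 18, 12)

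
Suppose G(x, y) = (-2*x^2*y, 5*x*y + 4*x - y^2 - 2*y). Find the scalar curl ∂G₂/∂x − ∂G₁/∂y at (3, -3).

7

∂G₂/∂x = 5*y + 4
∂G₁/∂y = -2*x^2
Scalar curl = 2*x^2 + 5*y + 4
At (3, -3): 7.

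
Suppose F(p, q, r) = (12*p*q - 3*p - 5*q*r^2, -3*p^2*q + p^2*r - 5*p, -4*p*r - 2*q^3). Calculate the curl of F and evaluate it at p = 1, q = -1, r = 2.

(∇×F)₁ = ∂F₃/∂q − ∂F₂/∂r = -p^2 - 6*q^2
(∇×F)₂ = ∂F₁/∂r − ∂F₃/∂p = -10*q*r + 4*r
(∇×F)₃ = ∂F₂/∂p − ∂F₁/∂q = -6*p*q + 2*p*r - 12*p + 5*r^2 - 5
∇×F = (-p^2 - 6*q^2, -10*q*r + 4*r, -6*p*q + 2*p*r - 12*p + 5*r^2 - 5)
At (1, -1, 2): (-7, 28, 13).

(-7, 28, 13)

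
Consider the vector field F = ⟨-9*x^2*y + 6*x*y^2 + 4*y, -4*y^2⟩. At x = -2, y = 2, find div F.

80

∂F₁/∂x = -18*x*y + 6*y^2
∂F₂/∂y = -8*y
∇·F = -18*x*y + 6*y^2 - 8*y
At (-2, 2): 80.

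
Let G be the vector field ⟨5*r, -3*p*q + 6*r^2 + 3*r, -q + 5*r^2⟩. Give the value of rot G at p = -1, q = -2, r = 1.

(-16, 5, 6)

(∇×G)₁ = ∂G₃/∂q − ∂G₂/∂r = -12*r - 4
(∇×G)₂ = ∂G₁/∂r − ∂G₃/∂p = 5
(∇×G)₃ = ∂G₂/∂p − ∂G₁/∂q = -3*q
∇×G = (-12*r - 4, 5, -3*q)
At (-1, -2, 1): (-16, 5, 6).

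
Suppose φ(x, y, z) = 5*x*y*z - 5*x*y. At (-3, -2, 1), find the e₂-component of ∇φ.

0

(∇φ)_2 = ∂φ/∂y = 5*x*z - 5*x
At (-3, -2, 1): 0.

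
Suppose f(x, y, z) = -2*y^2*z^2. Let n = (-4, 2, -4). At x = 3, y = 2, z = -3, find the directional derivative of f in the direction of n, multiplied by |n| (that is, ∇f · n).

∂f/∂x = 0
∂f/∂y = -4*y*z^2
∂f/∂z = -4*y^2*z
∇f at (3, 2, -3) = (0, -72, 48)
∇f · n = (0)(-4) + (-72)(2) + (48)(-4) = -336

-336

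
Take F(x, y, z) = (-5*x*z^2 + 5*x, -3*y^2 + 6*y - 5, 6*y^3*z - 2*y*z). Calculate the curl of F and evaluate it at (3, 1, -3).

(∇×F)₁ = ∂F₃/∂y − ∂F₂/∂z = 18*y^2*z - 2*z
(∇×F)₂ = ∂F₁/∂z − ∂F₃/∂x = -10*x*z
(∇×F)₃ = ∂F₂/∂x − ∂F₁/∂y = 0
∇×F = (18*y^2*z - 2*z, -10*x*z, 0)
At (3, 1, -3): (-48, 90, 0).

(-48, 90, 0)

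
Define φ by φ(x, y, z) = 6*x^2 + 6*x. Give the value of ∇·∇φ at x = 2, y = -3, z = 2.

∂²φ/∂x² = 12
∂²φ/∂y² = 0
∂²φ/∂z² = 0
∇²φ = 12
At (2, -3, 2): 12.

12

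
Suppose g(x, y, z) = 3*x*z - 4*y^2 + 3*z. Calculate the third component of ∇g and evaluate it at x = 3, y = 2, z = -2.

(∇g)_3 = ∂g/∂z = 3*x + 3
At (3, 2, -2): 12.

12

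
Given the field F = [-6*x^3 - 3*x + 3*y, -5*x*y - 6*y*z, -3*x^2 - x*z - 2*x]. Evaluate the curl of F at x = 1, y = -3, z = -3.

(-18, 5, 12)

(∇×F)₁ = ∂F₃/∂y − ∂F₂/∂z = 6*y
(∇×F)₂ = ∂F₁/∂z − ∂F₃/∂x = 6*x + z + 2
(∇×F)₃ = ∂F₂/∂x − ∂F₁/∂y = -5*y - 3
∇×F = (6*y, 6*x + z + 2, -5*y - 3)
At (1, -3, -3): (-18, 5, 12).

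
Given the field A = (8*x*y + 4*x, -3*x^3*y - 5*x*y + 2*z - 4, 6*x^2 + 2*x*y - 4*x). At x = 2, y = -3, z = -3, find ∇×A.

(2, -14, 107)

(∇×A)₁ = ∂A₃/∂y − ∂A₂/∂z = 2*x - 2
(∇×A)₂ = ∂A₁/∂z − ∂A₃/∂x = -12*x - 2*y + 4
(∇×A)₃ = ∂A₂/∂x − ∂A₁/∂y = -9*x^2*y - 8*x - 5*y
∇×A = (2*x - 2, -12*x - 2*y + 4, -9*x^2*y - 8*x - 5*y)
At (2, -3, -3): (2, -14, 107).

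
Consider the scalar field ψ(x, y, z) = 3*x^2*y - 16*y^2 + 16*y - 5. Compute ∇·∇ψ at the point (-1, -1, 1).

∂²ψ/∂x² = 6*y
∂²ψ/∂y² = -32
∂²ψ/∂z² = 0
∇²ψ = 6*y - 32
At (-1, -1, 1): -38.

-38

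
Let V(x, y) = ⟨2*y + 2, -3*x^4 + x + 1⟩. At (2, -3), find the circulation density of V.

-97

∂V₂/∂x = -12*x^3 + 1
∂V₁/∂y = 2
Scalar curl = -12*x^3 - 1
At (2, -3): -97.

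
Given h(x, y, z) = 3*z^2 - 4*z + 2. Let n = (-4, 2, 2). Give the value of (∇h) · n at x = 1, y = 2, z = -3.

-44

∂h/∂x = 0
∂h/∂y = 0
∂h/∂z = 6*z - 4
∇h at (1, 2, -3) = (0, 0, -22)
∇h · n = (0)(-4) + (0)(2) + (-22)(2) = -44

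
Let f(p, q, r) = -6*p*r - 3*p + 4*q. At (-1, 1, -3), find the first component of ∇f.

15

(∇f)_1 = ∂f/∂p = -6*r - 3
At (-1, 1, -3): 15.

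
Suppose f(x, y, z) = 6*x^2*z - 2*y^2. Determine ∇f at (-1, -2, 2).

(-24, 8, 6)

∂f/∂x = 12*x*z
∂f/∂y = -4*y
∂f/∂z = 6*x^2
∇f = (12*x*z, -4*y, 6*x^2)
At (-1, -2, 2): (-24, 8, 6).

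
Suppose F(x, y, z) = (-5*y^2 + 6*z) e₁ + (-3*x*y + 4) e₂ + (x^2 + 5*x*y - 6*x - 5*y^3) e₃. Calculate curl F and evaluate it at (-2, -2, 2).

(∇×F)₁ = ∂F₃/∂y − ∂F₂/∂z = 5*x - 15*y^2
(∇×F)₂ = ∂F₁/∂z − ∂F₃/∂x = -2*x - 5*y + 12
(∇×F)₃ = ∂F₂/∂x − ∂F₁/∂y = 7*y
∇×F = (5*x - 15*y^2, -2*x - 5*y + 12, 7*y)
At (-2, -2, 2): (-70, 26, -14).

(-70, 26, -14)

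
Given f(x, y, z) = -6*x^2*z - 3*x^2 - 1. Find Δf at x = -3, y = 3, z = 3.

-42

∂²f/∂x² = -6*(2*z + 1)
∂²f/∂y² = 0
∂²f/∂z² = 0
∇²f = -12*z - 6
At (-3, 3, 3): -42.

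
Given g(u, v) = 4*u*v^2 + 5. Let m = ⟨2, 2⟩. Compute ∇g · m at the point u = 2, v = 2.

∂g/∂u = 4*v^2
∂g/∂v = 8*u*v
∇g at (2, 2) = (16, 32)
∇g · m = (16)(2) + (32)(2) = 96

96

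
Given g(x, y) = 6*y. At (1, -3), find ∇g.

∂g/∂x = 0
∂g/∂y = 6
∇g = (0, 6)
At (1, -3): (0, 6).

(0, 6)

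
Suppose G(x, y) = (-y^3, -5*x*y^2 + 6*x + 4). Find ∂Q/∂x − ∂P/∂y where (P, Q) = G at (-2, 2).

-2

∂G₂/∂x = -5*y^2 + 6
∂G₁/∂y = -3*y^2
Scalar curl = -2*y^2 + 6
At (-2, 2): -2.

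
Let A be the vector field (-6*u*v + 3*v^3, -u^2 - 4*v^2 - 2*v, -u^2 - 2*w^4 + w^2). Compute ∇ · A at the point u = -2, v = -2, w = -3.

236

∂A₁/∂u = -6*v
∂A₂/∂v = -8*v - 2
∂A₃/∂w = -8*w^3 + 2*w
∇·A = -14*v - 8*w^3 + 2*w - 2
At (-2, -2, -3): 236.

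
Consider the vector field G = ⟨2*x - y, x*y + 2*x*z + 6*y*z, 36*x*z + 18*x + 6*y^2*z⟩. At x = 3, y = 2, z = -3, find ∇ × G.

(∇×G)₁ = ∂G₃/∂y − ∂G₂/∂z = -2*x + 12*y*z - 6*y
(∇×G)₂ = ∂G₁/∂z − ∂G₃/∂x = -36*z - 18
(∇×G)₃ = ∂G₂/∂x − ∂G₁/∂y = y + 2*z + 1
∇×G = (-2*x + 12*y*z - 6*y, -36*z - 18, y + 2*z + 1)
At (3, 2, -3): (-90, 90, -3).

(-90, 90, -3)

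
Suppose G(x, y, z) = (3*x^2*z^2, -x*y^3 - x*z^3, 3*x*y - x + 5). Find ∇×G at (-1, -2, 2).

(∇×G)₁ = ∂G₃/∂y − ∂G₂/∂z = 3*x*z^2 + 3*x
(∇×G)₂ = ∂G₁/∂z − ∂G₃/∂x = 6*x^2*z - 3*y + 1
(∇×G)₃ = ∂G₂/∂x − ∂G₁/∂y = -y^3 - z^3
∇×G = (3*x*z^2 + 3*x, 6*x^2*z - 3*y + 1, -y^3 - z^3)
At (-1, -2, 2): (-15, 19, 0).

(-15, 19, 0)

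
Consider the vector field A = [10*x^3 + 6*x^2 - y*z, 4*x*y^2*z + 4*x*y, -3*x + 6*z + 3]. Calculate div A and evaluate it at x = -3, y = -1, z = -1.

∂A₁/∂x = 30*x^2 + 12*x
∂A₂/∂y = 8*x*y*z + 4*x
∂A₃/∂z = 6
∇·A = 30*x^2 + 8*x*y*z + 16*x + 6
At (-3, -1, -1): 204.

204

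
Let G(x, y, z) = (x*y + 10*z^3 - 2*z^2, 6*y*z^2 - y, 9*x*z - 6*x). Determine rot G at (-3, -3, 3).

(108, 237, 3)

(∇×G)₁ = ∂G₃/∂y − ∂G₂/∂z = -12*y*z
(∇×G)₂ = ∂G₁/∂z − ∂G₃/∂x = 30*z^2 - 13*z + 6
(∇×G)₃ = ∂G₂/∂x − ∂G₁/∂y = -x
∇×G = (-12*y*z, 30*z^2 - 13*z + 6, -x)
At (-3, -3, 3): (108, 237, 3).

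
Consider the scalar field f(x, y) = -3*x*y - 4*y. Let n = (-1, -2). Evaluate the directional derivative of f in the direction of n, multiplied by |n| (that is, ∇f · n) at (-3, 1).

∂f/∂x = -3*y
∂f/∂y = -3*x - 4
∇f at (-3, 1) = (-3, 5)
∇f · n = (-3)(-1) + (5)(-2) = -7

-7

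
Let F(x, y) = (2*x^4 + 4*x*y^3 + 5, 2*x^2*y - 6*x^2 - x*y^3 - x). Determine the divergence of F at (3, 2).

∂F₁/∂x = 8*x^3 + 4*y^3
∂F₂/∂y = 2*x^2 - 3*x*y^2
∇·F = 8*x^3 + 2*x^2 - 3*x*y^2 + 4*y^3
At (3, 2): 230.

230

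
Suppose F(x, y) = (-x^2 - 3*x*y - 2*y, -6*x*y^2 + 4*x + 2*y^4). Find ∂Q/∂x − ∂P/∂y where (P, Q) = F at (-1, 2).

-21

∂F₂/∂x = -6*y^2 + 4
∂F₁/∂y = -3*x - 2
Scalar curl = 3*x - 6*y^2 + 6
At (-1, 2): -21.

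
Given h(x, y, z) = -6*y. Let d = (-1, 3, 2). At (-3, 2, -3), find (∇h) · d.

-18

∂h/∂x = 0
∂h/∂y = -6
∂h/∂z = 0
∇h at (-3, 2, -3) = (0, -6, 0)
∇h · d = (0)(-1) + (-6)(3) + (0)(2) = -18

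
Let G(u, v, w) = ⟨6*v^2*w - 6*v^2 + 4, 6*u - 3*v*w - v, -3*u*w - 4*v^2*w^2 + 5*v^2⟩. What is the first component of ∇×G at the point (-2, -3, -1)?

-15

(∇×G)_1 = ∂G₃/∂v − ∂G₂/∂w
= -8*v*w^2 + 10*v − (-3*v)
= -8*v*w^2 + 13*v
At (-2, -3, -1): -15.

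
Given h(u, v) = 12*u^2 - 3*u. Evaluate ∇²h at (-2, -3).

24

∂²h/∂u² = 24
∂²h/∂v² = 0
∇²h = 24
At (-2, -3): 24.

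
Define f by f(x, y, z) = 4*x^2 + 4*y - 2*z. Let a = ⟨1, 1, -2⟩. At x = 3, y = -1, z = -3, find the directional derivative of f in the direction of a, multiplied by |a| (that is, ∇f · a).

∂f/∂x = 8*x
∂f/∂y = 4
∂f/∂z = -2
∇f at (3, -1, -3) = (24, 4, -2)
∇f · a = (24)(1) + (4)(1) + (-2)(-2) = 32

32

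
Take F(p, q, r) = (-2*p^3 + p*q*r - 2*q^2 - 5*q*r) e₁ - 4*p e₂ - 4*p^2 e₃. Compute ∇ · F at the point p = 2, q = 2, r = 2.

-20

∂F₁/∂p = -6*p^2 + q*r
∂F₂/∂q = 0
∂F₃/∂r = 0
∇·F = -6*p^2 + q*r
At (2, 2, 2): -20.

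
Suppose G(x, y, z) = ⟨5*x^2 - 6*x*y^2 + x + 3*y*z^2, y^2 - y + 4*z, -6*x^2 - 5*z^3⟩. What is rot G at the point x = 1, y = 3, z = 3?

(∇×G)₁ = ∂G₃/∂y − ∂G₂/∂z = -4
(∇×G)₂ = ∂G₁/∂z − ∂G₃/∂x = 12*x + 6*y*z
(∇×G)₃ = ∂G₂/∂x − ∂G₁/∂y = 12*x*y - 3*z^2
∇×G = (-4, 12*x + 6*y*z, 12*x*y - 3*z^2)
At (1, 3, 3): (-4, 66, 9).

(-4, 66, 9)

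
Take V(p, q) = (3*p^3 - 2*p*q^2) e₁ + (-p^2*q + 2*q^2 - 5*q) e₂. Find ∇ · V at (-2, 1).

29

∂V₁/∂p = 9*p^2 - 2*q^2
∂V₂/∂q = -p^2 + 4*q - 5
∇·V = 8*p^2 - 2*q^2 + 4*q - 5
At (-2, 1): 29.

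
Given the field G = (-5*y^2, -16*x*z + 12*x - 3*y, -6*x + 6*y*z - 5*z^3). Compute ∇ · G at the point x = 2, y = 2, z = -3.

-126

∂G₁/∂x = 0
∂G₂/∂y = -3
∂G₃/∂z = 6*y - 15*z^2
∇·G = 6*y - 15*z^2 - 3
At (2, 2, -3): -126.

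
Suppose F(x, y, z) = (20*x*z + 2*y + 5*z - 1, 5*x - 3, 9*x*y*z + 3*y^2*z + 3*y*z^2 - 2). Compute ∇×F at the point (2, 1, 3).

(99, 18, 3)

(∇×F)₁ = ∂F₃/∂y − ∂F₂/∂z = 9*x*z + 6*y*z + 3*z^2
(∇×F)₂ = ∂F₁/∂z − ∂F₃/∂x = 20*x - 9*y*z + 5
(∇×F)₃ = ∂F₂/∂x − ∂F₁/∂y = 3
∇×F = (9*x*z + 6*y*z + 3*z^2, 20*x - 9*y*z + 5, 3)
At (2, 1, 3): (99, 18, 3).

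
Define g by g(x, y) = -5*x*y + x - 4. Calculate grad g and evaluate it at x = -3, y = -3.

∂g/∂x = -5*y + 1
∂g/∂y = -5*x
∇g = (-5*y + 1, -5*x)
At (-3, -3): (16, 15).

(16, 15)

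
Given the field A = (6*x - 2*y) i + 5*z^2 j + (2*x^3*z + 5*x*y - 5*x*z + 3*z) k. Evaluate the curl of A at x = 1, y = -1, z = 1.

(∇×A)₁ = ∂A₃/∂y − ∂A₂/∂z = 5*x - 10*z
(∇×A)₂ = ∂A₁/∂z − ∂A₃/∂x = -6*x^2*z - 5*y + 5*z
(∇×A)₃ = ∂A₂/∂x − ∂A₁/∂y = 2
∇×A = (5*x - 10*z, -6*x^2*z - 5*y + 5*z, 2)
At (1, -1, 1): (-5, 4, 2).

(-5, 4, 2)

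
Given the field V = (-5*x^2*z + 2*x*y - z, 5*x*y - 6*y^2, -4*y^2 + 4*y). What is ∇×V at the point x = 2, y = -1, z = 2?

(∇×V)₁ = ∂V₃/∂y − ∂V₂/∂z = -8*y + 4
(∇×V)₂ = ∂V₁/∂z − ∂V₃/∂x = -5*x^2 - 1
(∇×V)₃ = ∂V₂/∂x − ∂V₁/∂y = -2*x + 5*y
∇×V = (-8*y + 4, -5*x^2 - 1, -2*x + 5*y)
At (2, -1, 2): (12, -21, -9).

(12, -21, -9)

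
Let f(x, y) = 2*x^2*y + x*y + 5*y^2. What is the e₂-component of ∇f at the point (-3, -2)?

-5

(∇f)_2 = ∂f/∂y = 2*x^2 + x + 10*y
At (-3, -2): -5.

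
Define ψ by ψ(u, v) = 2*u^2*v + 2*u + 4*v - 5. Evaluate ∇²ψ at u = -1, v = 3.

12

∂²ψ/∂u² = 4*v
∂²ψ/∂v² = 0
∇²ψ = 4*v
At (-1, 3): 12.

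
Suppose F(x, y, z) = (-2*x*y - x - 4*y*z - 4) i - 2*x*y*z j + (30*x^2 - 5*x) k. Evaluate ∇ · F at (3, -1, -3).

19

∂F₁/∂x = -2*y - 1
∂F₂/∂y = -2*x*z
∂F₃/∂z = 0
∇·F = -2*x*z - 2*y - 1
At (3, -1, -3): 19.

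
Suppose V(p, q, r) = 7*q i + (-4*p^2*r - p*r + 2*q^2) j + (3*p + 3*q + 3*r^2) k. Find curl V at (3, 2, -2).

(42, -3, 43)

(∇×V)₁ = ∂V₃/∂q − ∂V₂/∂r = 4*p^2 + p + 3
(∇×V)₂ = ∂V₁/∂r − ∂V₃/∂p = -3
(∇×V)₃ = ∂V₂/∂p − ∂V₁/∂q = -8*p*r - r - 7
∇×V = (4*p^2 + p + 3, -3, -8*p*r - r - 7)
At (3, 2, -2): (42, -3, 43).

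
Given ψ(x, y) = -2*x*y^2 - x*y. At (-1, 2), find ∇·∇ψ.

4

∂²ψ/∂x² = 0
∂²ψ/∂y² = -4*x
∇²ψ = -4*x
At (-1, 2): 4.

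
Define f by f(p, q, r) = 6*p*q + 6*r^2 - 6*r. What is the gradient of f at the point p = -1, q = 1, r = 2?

(6, -6, 18)

∂f/∂p = 6*q
∂f/∂q = 6*p
∂f/∂r = 12*r - 6
∇f = (6*q, 6*p, 12*r - 6)
At (-1, 1, 2): (6, -6, 18).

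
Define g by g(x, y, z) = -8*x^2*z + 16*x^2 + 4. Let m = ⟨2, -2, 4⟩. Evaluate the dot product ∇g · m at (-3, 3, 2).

-288

∂g/∂x = -16*x*z + 32*x
∂g/∂y = 0
∂g/∂z = -8*x^2
∇g at (-3, 3, 2) = (0, 0, -72)
∇g · m = (0)(2) + (0)(-2) + (-72)(4) = -288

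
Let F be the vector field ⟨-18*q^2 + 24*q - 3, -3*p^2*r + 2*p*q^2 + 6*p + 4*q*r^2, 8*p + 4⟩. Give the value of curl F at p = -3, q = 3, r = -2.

(75, -8, 72)

(∇×F)₁ = ∂F₃/∂q − ∂F₂/∂r = 3*p^2 - 8*q*r
(∇×F)₂ = ∂F₁/∂r − ∂F₃/∂p = -8
(∇×F)₃ = ∂F₂/∂p − ∂F₁/∂q = -6*p*r + 2*q^2 + 36*q - 18
∇×F = (3*p^2 - 8*q*r, -8, -6*p*r + 2*q^2 + 36*q - 18)
At (-3, 3, -2): (75, -8, 72).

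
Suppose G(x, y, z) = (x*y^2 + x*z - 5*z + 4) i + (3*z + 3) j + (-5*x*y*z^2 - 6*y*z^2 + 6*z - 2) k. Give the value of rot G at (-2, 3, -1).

(∇×G)₁ = ∂G₃/∂y − ∂G₂/∂z = -5*x*z^2 - 6*z^2 - 3
(∇×G)₂ = ∂G₁/∂z − ∂G₃/∂x = x + 5*y*z^2 - 5
(∇×G)₃ = ∂G₂/∂x − ∂G₁/∂y = -2*x*y
∇×G = (-5*x*z^2 - 6*z^2 - 3, x + 5*y*z^2 - 5, -2*x*y)
At (-2, 3, -1): (1, 8, 12).

(1, 8, 12)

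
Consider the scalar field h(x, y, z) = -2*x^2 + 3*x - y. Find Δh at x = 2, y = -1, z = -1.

-4

∂²h/∂x² = -4
∂²h/∂y² = 0
∂²h/∂z² = 0
∇²h = -4
At (2, -1, -1): -4.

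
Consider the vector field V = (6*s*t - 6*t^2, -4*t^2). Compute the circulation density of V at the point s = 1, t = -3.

-42

∂V₂/∂s = 0
∂V₁/∂t = 6*s - 12*t
Scalar curl = -6*s + 12*t
At (1, -3): -42.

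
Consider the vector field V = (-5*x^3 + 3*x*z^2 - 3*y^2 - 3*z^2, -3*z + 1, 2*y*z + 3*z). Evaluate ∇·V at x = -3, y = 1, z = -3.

∂V₁/∂x = -15*x^2 + 3*z^2
∂V₂/∂y = 0
∂V₃/∂z = 2*y + 3
∇·V = -15*x^2 + 2*y + 3*z^2 + 3
At (-3, 1, -3): -103.

-103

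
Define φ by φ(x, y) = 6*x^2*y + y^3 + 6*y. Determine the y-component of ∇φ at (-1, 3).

39

(∇φ)_2 = ∂φ/∂y = 6*x^2 + 3*y^2 + 6
At (-1, 3): 39.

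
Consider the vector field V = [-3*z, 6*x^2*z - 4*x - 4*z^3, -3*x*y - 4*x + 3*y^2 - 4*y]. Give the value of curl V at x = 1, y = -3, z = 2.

(17, -8, 20)

(∇×V)₁ = ∂V₃/∂y − ∂V₂/∂z = -6*x^2 - 3*x + 6*y + 12*z^2 - 4
(∇×V)₂ = ∂V₁/∂z − ∂V₃/∂x = 3*y + 1
(∇×V)₃ = ∂V₂/∂x − ∂V₁/∂y = 12*x*z - 4
∇×V = (-6*x^2 - 3*x + 6*y + 12*z^2 - 4, 3*y + 1, 12*x*z - 4)
At (1, -3, 2): (17, -8, 20).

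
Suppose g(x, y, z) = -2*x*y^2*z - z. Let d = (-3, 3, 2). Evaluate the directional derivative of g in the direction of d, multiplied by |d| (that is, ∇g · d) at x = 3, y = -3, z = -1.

∂g/∂x = -2*y^2*z
∂g/∂y = -4*x*y*z
∂g/∂z = -2*x*y^2 - 1
∇g at (3, -3, -1) = (18, -36, -55)
∇g · d = (18)(-3) + (-36)(3) + (-55)(2) = -272

-272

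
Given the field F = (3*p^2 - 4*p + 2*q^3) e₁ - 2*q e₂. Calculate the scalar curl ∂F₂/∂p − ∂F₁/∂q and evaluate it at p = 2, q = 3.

-54

∂F₂/∂p = 0
∂F₁/∂q = 6*q^2
Scalar curl = -6*q^2
At (2, 3): -54.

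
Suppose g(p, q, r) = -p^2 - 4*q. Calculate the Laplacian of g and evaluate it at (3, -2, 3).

∂²g/∂p² = -2
∂²g/∂q² = 0
∂²g/∂r² = 0
∇²g = -2
At (3, -2, 3): -2.

-2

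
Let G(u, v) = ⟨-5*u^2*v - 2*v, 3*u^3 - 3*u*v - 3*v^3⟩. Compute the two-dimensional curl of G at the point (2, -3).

∂G₂/∂u = 9*u^2 - 3*v
∂G₁/∂v = -5*u^2 - 2
Scalar curl = 14*u^2 - 3*v + 2
At (2, -3): 67.

67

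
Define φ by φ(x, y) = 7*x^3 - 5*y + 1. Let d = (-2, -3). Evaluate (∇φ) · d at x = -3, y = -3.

-363

∂φ/∂x = 21*x^2
∂φ/∂y = -5
∇φ at (-3, -3) = (189, -5)
∇φ · d = (189)(-2) + (-5)(-3) = -363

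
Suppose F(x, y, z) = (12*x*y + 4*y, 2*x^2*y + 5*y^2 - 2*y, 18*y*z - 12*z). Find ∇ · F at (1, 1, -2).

∂F₁/∂x = 12*y
∂F₂/∂y = 2*x^2 + 10*y - 2
∂F₃/∂z = 18*y - 12
∇·F = 2*x^2 + 40*y - 14
At (1, 1, -2): 28.

28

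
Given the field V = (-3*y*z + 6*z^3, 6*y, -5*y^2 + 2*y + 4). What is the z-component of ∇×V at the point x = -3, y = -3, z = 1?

(∇×V)_3 = ∂V₂/∂x − ∂V₁/∂y
= 0 − (-3*z)
= 3*z
At (-3, -3, 1): 3.

3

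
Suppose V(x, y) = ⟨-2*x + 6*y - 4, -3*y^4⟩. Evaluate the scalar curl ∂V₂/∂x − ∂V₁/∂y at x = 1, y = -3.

-6

∂V₂/∂x = 0
∂V₁/∂y = 6
Scalar curl = -6
At (1, -3): -6.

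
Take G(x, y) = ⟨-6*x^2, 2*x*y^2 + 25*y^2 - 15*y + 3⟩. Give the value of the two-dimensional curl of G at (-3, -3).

18

∂G₂/∂x = 2*y^2
∂G₁/∂y = 0
Scalar curl = 2*y^2
At (-3, -3): 18.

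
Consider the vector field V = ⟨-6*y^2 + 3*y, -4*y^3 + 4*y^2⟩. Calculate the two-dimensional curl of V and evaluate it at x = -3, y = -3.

∂V₂/∂x = 0
∂V₁/∂y = -12*y + 3
Scalar curl = 12*y - 3
At (-3, -3): -39.

-39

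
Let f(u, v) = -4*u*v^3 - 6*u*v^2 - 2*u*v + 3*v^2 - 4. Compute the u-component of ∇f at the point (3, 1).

-12

(∇f)_1 = ∂f/∂u = -4*v^3 - 6*v^2 - 2*v
At (3, 1): -12.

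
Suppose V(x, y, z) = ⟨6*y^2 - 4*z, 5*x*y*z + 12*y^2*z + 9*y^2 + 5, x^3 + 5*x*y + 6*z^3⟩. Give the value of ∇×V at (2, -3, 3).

(-68, -1, -9)

(∇×V)₁ = ∂V₃/∂y − ∂V₂/∂z = -5*x*y + 5*x - 12*y^2
(∇×V)₂ = ∂V₁/∂z − ∂V₃/∂x = -3*x^2 - 5*y - 4
(∇×V)₃ = ∂V₂/∂x − ∂V₁/∂y = 5*y*z - 12*y
∇×V = (-5*x*y + 5*x - 12*y^2, -3*x^2 - 5*y - 4, 5*y*z - 12*y)
At (2, -3, 3): (-68, -1, -9).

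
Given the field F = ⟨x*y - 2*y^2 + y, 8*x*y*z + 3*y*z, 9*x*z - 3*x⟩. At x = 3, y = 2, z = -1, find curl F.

(∇×F)₁ = ∂F₃/∂y − ∂F₂/∂z = -8*x*y - 3*y
(∇×F)₂ = ∂F₁/∂z − ∂F₃/∂x = -9*z + 3
(∇×F)₃ = ∂F₂/∂x − ∂F₁/∂y = -x + 8*y*z + 4*y - 1
∇×F = (-8*x*y - 3*y, -9*z + 3, -x + 8*y*z + 4*y - 1)
At (3, 2, -1): (-54, 12, -12).

(-54, 12, -12)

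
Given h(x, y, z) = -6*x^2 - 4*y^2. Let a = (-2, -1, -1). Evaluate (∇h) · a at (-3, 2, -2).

-56

∂h/∂x = -12*x
∂h/∂y = -8*y
∂h/∂z = 0
∇h at (-3, 2, -2) = (36, -16, 0)
∇h · a = (36)(-2) + (-16)(-1) + (0)(-1) = -56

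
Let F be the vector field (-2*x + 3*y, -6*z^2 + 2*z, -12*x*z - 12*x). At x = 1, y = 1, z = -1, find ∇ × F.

(-14, 0, -3)

(∇×F)₁ = ∂F₃/∂y − ∂F₂/∂z = 12*z - 2
(∇×F)₂ = ∂F₁/∂z − ∂F₃/∂x = 12*z + 12
(∇×F)₃ = ∂F₂/∂x − ∂F₁/∂y = -3
∇×F = (12*z - 2, 12*z + 12, -3)
At (1, 1, -1): (-14, 0, -3).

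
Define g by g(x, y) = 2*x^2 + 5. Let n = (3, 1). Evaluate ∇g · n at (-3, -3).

∂g/∂x = 4*x
∂g/∂y = 0
∇g at (-3, -3) = (-12, 0)
∇g · n = (-12)(3) + (0)(1) = -36

-36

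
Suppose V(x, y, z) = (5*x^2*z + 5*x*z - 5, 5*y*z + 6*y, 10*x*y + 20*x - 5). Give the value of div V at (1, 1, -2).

-34

∂V₁/∂x = 10*x*z + 5*z
∂V₂/∂y = 5*z + 6
∂V₃/∂z = 0
∇·V = 10*x*z + 10*z + 6
At (1, 1, -2): -34.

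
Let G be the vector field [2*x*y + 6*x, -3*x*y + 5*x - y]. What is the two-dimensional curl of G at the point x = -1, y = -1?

10

∂G₂/∂x = -3*y + 5
∂G₁/∂y = 2*x
Scalar curl = -2*x - 3*y + 5
At (-1, -1): 10.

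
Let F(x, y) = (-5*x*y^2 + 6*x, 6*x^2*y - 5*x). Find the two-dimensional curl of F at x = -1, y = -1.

∂F₂/∂x = 12*x*y - 5
∂F₁/∂y = -10*x*y
Scalar curl = 22*x*y - 5
At (-1, -1): 17.

17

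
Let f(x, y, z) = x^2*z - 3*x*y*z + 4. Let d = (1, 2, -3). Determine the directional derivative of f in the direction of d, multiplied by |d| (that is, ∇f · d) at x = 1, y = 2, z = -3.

∂f/∂x = 2*x*z - 3*y*z
∂f/∂y = -3*x*z
∂f/∂z = x^2 - 3*x*y
∇f at (1, 2, -3) = (12, 9, -5)
∇f · d = (12)(1) + (9)(2) + (-5)(-3) = 45

45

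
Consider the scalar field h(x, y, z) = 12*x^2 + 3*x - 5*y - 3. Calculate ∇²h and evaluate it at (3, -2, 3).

∂²h/∂x² = 24
∂²h/∂y² = 0
∂²h/∂z² = 0
∇²h = 24
At (3, -2, 3): 24.

24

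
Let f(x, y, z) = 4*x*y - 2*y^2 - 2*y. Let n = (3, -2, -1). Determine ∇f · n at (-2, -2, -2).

∂f/∂x = 4*y
∂f/∂y = 4*x - 4*y - 2
∂f/∂z = 0
∇f at (-2, -2, -2) = (-8, -2, 0)
∇f · n = (-8)(3) + (-2)(-2) + (0)(-1) = -20

-20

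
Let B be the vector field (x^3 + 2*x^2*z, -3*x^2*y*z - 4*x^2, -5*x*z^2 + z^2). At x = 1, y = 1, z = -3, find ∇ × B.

(3, 47, 10)

(∇×B)₁ = ∂B₃/∂y − ∂B₂/∂z = 3*x^2*y
(∇×B)₂ = ∂B₁/∂z − ∂B₃/∂x = 2*x^2 + 5*z^2
(∇×B)₃ = ∂B₂/∂x − ∂B₁/∂y = -6*x*y*z - 8*x
∇×B = (3*x^2*y, 2*x^2 + 5*z^2, -6*x*y*z - 8*x)
At (1, 1, -3): (3, 47, 10).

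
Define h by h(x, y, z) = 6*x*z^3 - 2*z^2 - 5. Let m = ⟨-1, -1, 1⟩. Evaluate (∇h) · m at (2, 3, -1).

∂h/∂x = 6*z^3
∂h/∂y = 0
∂h/∂z = 18*x*z^2 - 4*z
∇h at (2, 3, -1) = (-6, 0, 40)
∇h · m = (-6)(-1) + (0)(-1) + (40)(1) = 46

46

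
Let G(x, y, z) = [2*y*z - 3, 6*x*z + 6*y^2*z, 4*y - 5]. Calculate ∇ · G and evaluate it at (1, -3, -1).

∂G₁/∂x = 0
∂G₂/∂y = 12*y*z
∂G₃/∂z = 0
∇·G = 12*y*z
At (1, -3, -1): 36.

36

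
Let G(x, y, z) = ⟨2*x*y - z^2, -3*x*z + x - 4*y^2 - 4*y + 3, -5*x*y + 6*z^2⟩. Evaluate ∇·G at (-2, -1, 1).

14

∂G₁/∂x = 2*y
∂G₂/∂y = -8*y - 4
∂G₃/∂z = 12*z
∇·G = -6*y + 12*z - 4
At (-2, -1, 1): 14.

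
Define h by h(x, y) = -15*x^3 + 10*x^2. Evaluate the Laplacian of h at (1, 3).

-70

∂²h/∂x² = 10*(-9*x + 2)
∂²h/∂y² = 0
∇²h = -90*x + 20
At (1, 3): -70.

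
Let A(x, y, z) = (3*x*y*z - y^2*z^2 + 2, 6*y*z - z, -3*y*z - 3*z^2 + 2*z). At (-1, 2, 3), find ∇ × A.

(∇×A)₁ = ∂A₃/∂y − ∂A₂/∂z = -6*y - 3*z + 1
(∇×A)₂ = ∂A₁/∂z − ∂A₃/∂x = 3*x*y - 2*y^2*z
(∇×A)₃ = ∂A₂/∂x − ∂A₁/∂y = -3*x*z + 2*y*z^2
∇×A = (-6*y - 3*z + 1, 3*x*y - 2*y^2*z, -3*x*z + 2*y*z^2)
At (-1, 2, 3): (-20, -30, 45).

(-20, -30, 45)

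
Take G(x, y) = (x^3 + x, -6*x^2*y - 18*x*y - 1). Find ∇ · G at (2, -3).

∂G₁/∂x = 3*x^2 + 1
∂G₂/∂y = -6*x^2 - 18*x
∇·G = -3*x^2 - 18*x + 1
At (2, -3): -47.

-47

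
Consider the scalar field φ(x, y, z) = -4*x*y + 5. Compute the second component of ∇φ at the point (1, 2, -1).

-4

(∇φ)_2 = ∂φ/∂y = -4*x
At (1, 2, -1): -4.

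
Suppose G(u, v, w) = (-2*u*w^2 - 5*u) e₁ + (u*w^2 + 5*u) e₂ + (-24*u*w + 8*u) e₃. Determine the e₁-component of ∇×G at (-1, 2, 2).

4

(∇×G)_1 = ∂G₃/∂v − ∂G₂/∂w
= 0 − (2*u*w)
= -2*u*w
At (-1, 2, 2): 4.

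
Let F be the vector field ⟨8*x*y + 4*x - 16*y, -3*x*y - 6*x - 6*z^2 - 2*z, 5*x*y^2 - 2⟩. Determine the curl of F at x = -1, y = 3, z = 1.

(-16, -45, 9)

(∇×F)₁ = ∂F₃/∂y − ∂F₂/∂z = 10*x*y + 12*z + 2
(∇×F)₂ = ∂F₁/∂z − ∂F₃/∂x = -5*y^2
(∇×F)₃ = ∂F₂/∂x − ∂F₁/∂y = -8*x - 3*y + 10
∇×F = (10*x*y + 12*z + 2, -5*y^2, -8*x - 3*y + 10)
At (-1, 3, 1): (-16, -45, 9).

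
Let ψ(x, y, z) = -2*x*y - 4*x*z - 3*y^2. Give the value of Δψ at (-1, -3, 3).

-6

∂²ψ/∂x² = 0
∂²ψ/∂y² = -6
∂²ψ/∂z² = 0
∇²ψ = -6
At (-1, -3, 3): -6.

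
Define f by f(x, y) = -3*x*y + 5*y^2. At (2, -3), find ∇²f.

∂²f/∂x² = 0
∂²f/∂y² = 10
∇²f = 10
At (2, -3): 10.

10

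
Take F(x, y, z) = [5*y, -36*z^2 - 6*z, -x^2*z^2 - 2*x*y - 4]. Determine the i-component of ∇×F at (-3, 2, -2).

-132

(∇×F)_1 = ∂F₃/∂y − ∂F₂/∂z
= -2*x − (-72*z - 6)
= -2*x + 72*z + 6
At (-3, 2, -2): -132.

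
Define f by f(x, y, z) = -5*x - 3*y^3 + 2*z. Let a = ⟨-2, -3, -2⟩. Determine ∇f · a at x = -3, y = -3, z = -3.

249

∂f/∂x = -5
∂f/∂y = -9*y^2
∂f/∂z = 2
∇f at (-3, -3, -3) = (-5, -81, 2)
∇f · a = (-5)(-2) + (-81)(-3) + (2)(-2) = 249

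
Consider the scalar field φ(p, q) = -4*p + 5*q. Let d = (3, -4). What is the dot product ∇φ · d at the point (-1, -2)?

∂φ/∂p = -4
∂φ/∂q = 5
∇φ at (-1, -2) = (-4, 5)
∇φ · d = (-4)(3) + (5)(-4) = -32

-32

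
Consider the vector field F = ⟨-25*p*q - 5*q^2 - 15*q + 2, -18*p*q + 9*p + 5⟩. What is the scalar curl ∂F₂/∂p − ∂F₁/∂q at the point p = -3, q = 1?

∂F₂/∂p = -18*q + 9
∂F₁/∂q = -25*p - 10*q - 15
Scalar curl = 25*p - 8*q + 24
At (-3, 1): -59.

-59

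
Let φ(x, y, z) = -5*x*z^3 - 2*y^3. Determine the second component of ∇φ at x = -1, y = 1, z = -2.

(∇φ)_2 = ∂φ/∂y = -6*y^2
At (-1, 1, -2): -6.

-6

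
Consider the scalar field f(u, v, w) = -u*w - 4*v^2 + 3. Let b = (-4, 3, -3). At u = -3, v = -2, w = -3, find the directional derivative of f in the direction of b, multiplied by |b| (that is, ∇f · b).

∂f/∂u = -w
∂f/∂v = -8*v
∂f/∂w = -u
∇f at (-3, -2, -3) = (3, 16, 3)
∇f · b = (3)(-4) + (16)(3) + (3)(-3) = 27

27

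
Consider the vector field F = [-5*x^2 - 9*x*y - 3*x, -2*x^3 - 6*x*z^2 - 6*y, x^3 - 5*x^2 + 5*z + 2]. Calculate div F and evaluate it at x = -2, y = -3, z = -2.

43

∂F₁/∂x = -10*x - 9*y - 3
∂F₂/∂y = -6
∂F₃/∂z = 5
∇·F = -10*x - 9*y - 4
At (-2, -3, -2): 43.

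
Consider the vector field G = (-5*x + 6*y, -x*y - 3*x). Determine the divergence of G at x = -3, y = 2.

∂G₁/∂x = -5
∂G₂/∂y = -x
∇·G = -x - 5
At (-3, 2): -2.

-2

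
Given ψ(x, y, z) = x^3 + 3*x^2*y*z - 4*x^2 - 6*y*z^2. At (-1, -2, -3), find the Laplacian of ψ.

46

∂²ψ/∂x² = 2*(3*x + 3*y*z - 4)
∂²ψ/∂y² = 0
∂²ψ/∂z² = -12*y
∇²ψ = 6*x + 6*y*z - 12*y - 8
At (-1, -2, -3): 46.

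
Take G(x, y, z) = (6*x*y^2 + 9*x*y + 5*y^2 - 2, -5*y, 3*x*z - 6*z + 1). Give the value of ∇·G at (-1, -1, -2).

∂G₁/∂x = 6*y^2 + 9*y
∂G₂/∂y = -5
∂G₃/∂z = 3*x - 6
∇·G = 3*x + 6*y^2 + 9*y - 11
At (-1, -1, -2): -17.

-17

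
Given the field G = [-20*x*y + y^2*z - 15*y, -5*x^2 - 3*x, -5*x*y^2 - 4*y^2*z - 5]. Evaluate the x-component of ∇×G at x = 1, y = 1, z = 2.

-26

(∇×G)_1 = ∂G₃/∂y − ∂G₂/∂z
= -10*x*y - 8*y*z − (0)
= -10*x*y - 8*y*z
At (1, 1, 2): -26.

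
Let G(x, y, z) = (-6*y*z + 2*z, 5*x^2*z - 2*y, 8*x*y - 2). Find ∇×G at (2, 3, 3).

(-4, -40, 78)

(∇×G)₁ = ∂G₃/∂y − ∂G₂/∂z = -5*x^2 + 8*x
(∇×G)₂ = ∂G₁/∂z − ∂G₃/∂x = -14*y + 2
(∇×G)₃ = ∂G₂/∂x − ∂G₁/∂y = 10*x*z + 6*z
∇×G = (-5*x^2 + 8*x, -14*y + 2, 10*x*z + 6*z)
At (2, 3, 3): (-4, -40, 78).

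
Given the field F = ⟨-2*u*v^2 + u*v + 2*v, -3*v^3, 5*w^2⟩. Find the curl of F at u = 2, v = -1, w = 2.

(0, 0, -12)

(∇×F)₁ = ∂F₃/∂v − ∂F₂/∂w = 0
(∇×F)₂ = ∂F₁/∂w − ∂F₃/∂u = 0
(∇×F)₃ = ∂F₂/∂u − ∂F₁/∂v = 4*u*v - u - 2
∇×F = (0, 0, 4*u*v - u - 2)
At (2, -1, 2): (0, 0, -12).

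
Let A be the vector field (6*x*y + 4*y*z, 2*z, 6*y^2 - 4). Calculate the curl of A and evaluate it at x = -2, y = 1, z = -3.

(10, 4, 24)

(∇×A)₁ = ∂A₃/∂y − ∂A₂/∂z = 12*y - 2
(∇×A)₂ = ∂A₁/∂z − ∂A₃/∂x = 4*y
(∇×A)₃ = ∂A₂/∂x − ∂A₁/∂y = -6*x - 4*z
∇×A = (12*y - 2, 4*y, -6*x - 4*z)
At (-2, 1, -3): (10, 4, 24).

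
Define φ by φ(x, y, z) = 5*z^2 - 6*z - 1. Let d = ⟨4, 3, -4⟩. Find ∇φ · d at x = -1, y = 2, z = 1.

-16

∂φ/∂x = 0
∂φ/∂y = 0
∂φ/∂z = 10*z - 6
∇φ at (-1, 2, 1) = (0, 0, 4)
∇φ · d = (0)(4) + (0)(3) + (4)(-4) = -16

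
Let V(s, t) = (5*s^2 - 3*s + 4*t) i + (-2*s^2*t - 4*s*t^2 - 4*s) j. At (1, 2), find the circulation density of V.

∂V₂/∂s = -4*s*t - 4*t^2 - 4
∂V₁/∂t = 4
Scalar curl = -4*s*t - 4*t^2 - 8
At (1, 2): -32.

-32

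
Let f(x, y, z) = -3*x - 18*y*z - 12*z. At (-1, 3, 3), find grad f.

(-3, -54, -66)

∂f/∂x = -3
∂f/∂y = -18*z
∂f/∂z = -18*y - 12
∇f = (-3, -18*z, -18*y - 12)
At (-1, 3, 3): (-3, -54, -66).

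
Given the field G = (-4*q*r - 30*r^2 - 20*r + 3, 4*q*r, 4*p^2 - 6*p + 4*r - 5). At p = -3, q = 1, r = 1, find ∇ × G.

(-4, -54, 4)

(∇×G)₁ = ∂G₃/∂q − ∂G₂/∂r = -4*q
(∇×G)₂ = ∂G₁/∂r − ∂G₃/∂p = -8*p - 4*q - 60*r - 14
(∇×G)₃ = ∂G₂/∂p − ∂G₁/∂q = 4*r
∇×G = (-4*q, -8*p - 4*q - 60*r - 14, 4*r)
At (-3, 1, 1): (-4, -54, 4).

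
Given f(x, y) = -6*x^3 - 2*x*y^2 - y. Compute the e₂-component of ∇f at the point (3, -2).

(∇f)_2 = ∂f/∂y = -4*x*y - 1
At (3, -2): 23.

23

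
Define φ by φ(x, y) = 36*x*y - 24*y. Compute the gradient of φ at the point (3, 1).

∂φ/∂x = 36*y
∂φ/∂y = 36*x - 24
∇φ = (36*y, 36*x - 24)
At (3, 1): (36, 84).

(36, 84)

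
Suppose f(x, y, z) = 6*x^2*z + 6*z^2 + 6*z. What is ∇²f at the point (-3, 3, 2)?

∂²f/∂x² = 12*z
∂²f/∂y² = 0
∂²f/∂z² = 12
∇²f = 12*z + 12
At (-3, 3, 2): 36.

36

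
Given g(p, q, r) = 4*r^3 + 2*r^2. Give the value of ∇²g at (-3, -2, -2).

-44

∂²g/∂p² = 0
∂²g/∂q² = 0
∂²g/∂r² = 4*(6*r + 1)
∇²g = 24*r + 4
At (-3, -2, -2): -44.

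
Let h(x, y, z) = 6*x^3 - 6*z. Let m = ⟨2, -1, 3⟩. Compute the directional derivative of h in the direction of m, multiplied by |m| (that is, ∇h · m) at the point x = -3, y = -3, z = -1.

∂h/∂x = 18*x^2
∂h/∂y = 0
∂h/∂z = -6
∇h at (-3, -3, -1) = (162, 0, -6)
∇h · m = (162)(2) + (0)(-1) + (-6)(3) = 306

306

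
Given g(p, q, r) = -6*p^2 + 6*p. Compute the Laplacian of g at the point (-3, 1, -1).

-12

∂²g/∂p² = -12
∂²g/∂q² = 0
∂²g/∂r² = 0
∇²g = -12
At (-3, 1, -1): -12.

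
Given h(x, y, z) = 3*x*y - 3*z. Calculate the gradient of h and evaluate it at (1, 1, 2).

∂h/∂x = 3*y
∂h/∂y = 3*x
∂h/∂z = -3
∇h = (3*y, 3*x, -3)
At (1, 1, 2): (3, 3, -3).

(3, 3, -3)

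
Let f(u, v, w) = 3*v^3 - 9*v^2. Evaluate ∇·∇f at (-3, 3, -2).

36

∂²f/∂u² = 0
∂²f/∂v² = 18*(v - 1)
∂²f/∂w² = 0
∇²f = 18*v - 18
At (-3, 3, -2): 36.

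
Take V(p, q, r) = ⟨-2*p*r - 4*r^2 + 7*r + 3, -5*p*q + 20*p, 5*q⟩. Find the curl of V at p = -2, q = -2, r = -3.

(5, 35, 30)

(∇×V)₁ = ∂V₃/∂q − ∂V₂/∂r = 5
(∇×V)₂ = ∂V₁/∂r − ∂V₃/∂p = -2*p - 8*r + 7
(∇×V)₃ = ∂V₂/∂p − ∂V₁/∂q = -5*q + 20
∇×V = (5, -2*p - 8*r + 7, -5*q + 20)
At (-2, -2, -3): (5, 35, 30).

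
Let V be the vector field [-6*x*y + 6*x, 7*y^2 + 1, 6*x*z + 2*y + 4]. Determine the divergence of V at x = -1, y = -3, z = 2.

-24

∂V₁/∂x = -6*y + 6
∂V₂/∂y = 14*y
∂V₃/∂z = 6*x
∇·V = 6*x + 8*y + 6
At (-1, -3, 2): -24.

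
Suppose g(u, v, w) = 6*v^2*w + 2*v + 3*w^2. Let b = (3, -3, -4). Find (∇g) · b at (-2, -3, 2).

∂g/∂u = 0
∂g/∂v = 12*v*w + 2
∂g/∂w = 6*v^2 + 6*w
∇g at (-2, -3, 2) = (0, -70, 66)
∇g · b = (0)(3) + (-70)(-3) + (66)(-4) = -54

-54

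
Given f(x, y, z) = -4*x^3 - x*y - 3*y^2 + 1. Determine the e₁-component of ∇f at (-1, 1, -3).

(∇f)_1 = ∂f/∂x = -12*x^2 - y
At (-1, 1, -3): -13.

-13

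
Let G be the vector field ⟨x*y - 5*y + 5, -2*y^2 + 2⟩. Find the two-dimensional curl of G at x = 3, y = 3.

2

∂G₂/∂x = 0
∂G₁/∂y = x - 5
Scalar curl = -x + 5
At (3, 3): 2.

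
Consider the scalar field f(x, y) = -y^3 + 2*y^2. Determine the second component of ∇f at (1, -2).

-20

(∇f)_2 = ∂f/∂y = -3*y^2 + 4*y
At (1, -2): -20.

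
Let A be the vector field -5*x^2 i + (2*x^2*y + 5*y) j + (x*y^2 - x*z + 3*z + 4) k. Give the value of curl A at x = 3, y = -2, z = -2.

(∇×A)₁ = ∂A₃/∂y − ∂A₂/∂z = 2*x*y
(∇×A)₂ = ∂A₁/∂z − ∂A₃/∂x = -y^2 + z
(∇×A)₃ = ∂A₂/∂x − ∂A₁/∂y = 4*x*y
∇×A = (2*x*y, -y^2 + z, 4*x*y)
At (3, -2, -2): (-12, -6, -24).

(-12, -6, -24)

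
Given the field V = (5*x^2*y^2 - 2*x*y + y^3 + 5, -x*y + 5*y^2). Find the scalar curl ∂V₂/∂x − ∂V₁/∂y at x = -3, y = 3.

-306

∂V₂/∂x = -y
∂V₁/∂y = 10*x^2*y - 2*x + 3*y^2
Scalar curl = -10*x^2*y + 2*x - 3*y^2 - y
At (-3, 3): -306.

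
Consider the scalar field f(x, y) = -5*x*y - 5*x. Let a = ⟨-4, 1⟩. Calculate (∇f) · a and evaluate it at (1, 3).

∂f/∂x = -5*y - 5
∂f/∂y = -5*x
∇f at (1, 3) = (-20, -5)
∇f · a = (-20)(-4) + (-5)(1) = 75

75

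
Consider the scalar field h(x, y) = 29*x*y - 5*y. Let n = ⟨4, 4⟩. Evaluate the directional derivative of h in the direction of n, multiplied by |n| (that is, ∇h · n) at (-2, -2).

∂h/∂x = 29*y
∂h/∂y = 29*x - 5
∇h at (-2, -2) = (-58, -63)
∇h · n = (-58)(4) + (-63)(4) = -484

-484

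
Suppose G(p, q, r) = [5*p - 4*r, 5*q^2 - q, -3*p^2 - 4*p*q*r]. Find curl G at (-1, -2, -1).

(-4, -2, 0)

(∇×G)₁ = ∂G₃/∂q − ∂G₂/∂r = -4*p*r
(∇×G)₂ = ∂G₁/∂r − ∂G₃/∂p = 6*p + 4*q*r - 4
(∇×G)₃ = ∂G₂/∂p − ∂G₁/∂q = 0
∇×G = (-4*p*r, 6*p + 4*q*r - 4, 0)
At (-1, -2, -1): (-4, -2, 0).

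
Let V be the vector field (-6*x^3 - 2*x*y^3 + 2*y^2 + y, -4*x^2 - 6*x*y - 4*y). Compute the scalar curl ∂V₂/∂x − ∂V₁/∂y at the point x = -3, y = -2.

∂V₂/∂x = -8*x - 6*y
∂V₁/∂y = -6*x*y^2 + 4*y + 1
Scalar curl = 6*x*y^2 - 8*x - 10*y - 1
At (-3, -2): -29.

-29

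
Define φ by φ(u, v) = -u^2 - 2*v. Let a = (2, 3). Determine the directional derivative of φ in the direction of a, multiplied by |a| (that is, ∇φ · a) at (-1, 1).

-2

∂φ/∂u = -2*u
∂φ/∂v = -2
∇φ at (-1, 1) = (2, -2)
∇φ · a = (2)(2) + (-2)(3) = -2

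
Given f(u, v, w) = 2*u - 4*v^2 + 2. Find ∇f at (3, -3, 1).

∂f/∂u = 2
∂f/∂v = -8*v
∂f/∂w = 0
∇f = (2, -8*v, 0)
At (3, -3, 1): (2, 24, 0).

(2, 24, 0)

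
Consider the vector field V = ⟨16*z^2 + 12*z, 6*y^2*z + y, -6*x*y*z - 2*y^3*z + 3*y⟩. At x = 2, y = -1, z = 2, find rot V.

(∇×V)₁ = ∂V₃/∂y − ∂V₂/∂z = -6*x*z - 6*y^2*z - 6*y^2 + 3
(∇×V)₂ = ∂V₁/∂z − ∂V₃/∂x = 6*y*z + 32*z + 12
(∇×V)₃ = ∂V₂/∂x − ∂V₁/∂y = 0
∇×V = (-6*x*z - 6*y^2*z - 6*y^2 + 3, 6*y*z + 32*z + 12, 0)
At (2, -1, 2): (-39, 64, 0).

(-39, 64, 0)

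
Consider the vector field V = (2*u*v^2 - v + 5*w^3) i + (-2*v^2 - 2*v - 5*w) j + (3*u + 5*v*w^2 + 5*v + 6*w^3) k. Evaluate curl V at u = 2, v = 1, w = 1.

(15, 12, -7)

(∇×V)₁ = ∂V₃/∂v − ∂V₂/∂w = 5*w^2 + 10
(∇×V)₂ = ∂V₁/∂w − ∂V₃/∂u = 15*w^2 - 3
(∇×V)₃ = ∂V₂/∂u − ∂V₁/∂v = -4*u*v + 1
∇×V = (5*w^2 + 10, 15*w^2 - 3, -4*u*v + 1)
At (2, 1, 1): (15, 12, -7).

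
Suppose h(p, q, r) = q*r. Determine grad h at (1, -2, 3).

(0, 3, -2)

∂h/∂p = 0
∂h/∂q = r
∂h/∂r = q
∇h = (0, r, q)
At (1, -2, 3): (0, 3, -2).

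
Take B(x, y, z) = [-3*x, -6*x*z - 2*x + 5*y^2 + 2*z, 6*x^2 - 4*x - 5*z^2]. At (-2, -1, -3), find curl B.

(-14, 28, 16)

(∇×B)₁ = ∂B₃/∂y − ∂B₂/∂z = 6*x - 2
(∇×B)₂ = ∂B₁/∂z − ∂B₃/∂x = -12*x + 4
(∇×B)₃ = ∂B₂/∂x − ∂B₁/∂y = -6*z - 2
∇×B = (6*x - 2, -12*x + 4, -6*z - 2)
At (-2, -1, -3): (-14, 28, 16).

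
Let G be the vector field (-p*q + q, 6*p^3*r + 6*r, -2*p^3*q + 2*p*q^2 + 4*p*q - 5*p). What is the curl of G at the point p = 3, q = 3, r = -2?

(-174, 137, -322)

(∇×G)₁ = ∂G₃/∂q − ∂G₂/∂r = -8*p^3 + 4*p*q + 4*p - 6
(∇×G)₂ = ∂G₁/∂r − ∂G₃/∂p = 6*p^2*q - 2*q^2 - 4*q + 5
(∇×G)₃ = ∂G₂/∂p − ∂G₁/∂q = 18*p^2*r + p - 1
∇×G = (-8*p^3 + 4*p*q + 4*p - 6, 6*p^2*q - 2*q^2 - 4*q + 5, 18*p^2*r + p - 1)
At (3, 3, -2): (-174, 137, -322).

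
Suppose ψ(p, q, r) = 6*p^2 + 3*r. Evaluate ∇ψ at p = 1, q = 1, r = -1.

(12, 0, 3)

∂ψ/∂p = 12*p
∂ψ/∂q = 0
∂ψ/∂r = 3
∇ψ = (12*p, 0, 3)
At (1, 1, -1): (12, 0, 3).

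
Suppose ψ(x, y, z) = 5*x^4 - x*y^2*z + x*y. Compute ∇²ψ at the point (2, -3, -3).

252

∂²ψ/∂x² = 60*x^2
∂²ψ/∂y² = -2*x*z
∂²ψ/∂z² = 0
∇²ψ = 60*x^2 - 2*x*z
At (2, -3, -3): 252.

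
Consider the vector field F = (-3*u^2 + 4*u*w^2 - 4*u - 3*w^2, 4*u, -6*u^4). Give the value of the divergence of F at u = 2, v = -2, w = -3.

20

∂F₁/∂u = -6*u + 4*w^2 - 4
∂F₂/∂v = 0
∂F₃/∂w = 0
∇·F = -6*u + 4*w^2 - 4
At (2, -2, -3): 20.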